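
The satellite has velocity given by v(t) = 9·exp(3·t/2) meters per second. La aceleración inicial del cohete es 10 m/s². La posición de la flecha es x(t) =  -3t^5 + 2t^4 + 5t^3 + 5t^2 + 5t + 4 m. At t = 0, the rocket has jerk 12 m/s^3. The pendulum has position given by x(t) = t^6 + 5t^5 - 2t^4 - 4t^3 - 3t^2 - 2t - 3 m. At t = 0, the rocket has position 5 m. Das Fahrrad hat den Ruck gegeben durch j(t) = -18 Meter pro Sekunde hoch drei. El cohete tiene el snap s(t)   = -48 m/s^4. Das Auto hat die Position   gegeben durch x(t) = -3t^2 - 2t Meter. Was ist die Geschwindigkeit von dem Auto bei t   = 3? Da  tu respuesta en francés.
Pour résoudre ceci, nous devons prendre 1 dérivée de notre équation de la position x(t) = -3·t^2 - 2·t. En prenant d/dt de x(t), nous trouvons v(t) = -6·t - 2. De l'équation de la vitesse v(t) = -6·t - 2, nous substituons t = 3 pour obtenir v = -20.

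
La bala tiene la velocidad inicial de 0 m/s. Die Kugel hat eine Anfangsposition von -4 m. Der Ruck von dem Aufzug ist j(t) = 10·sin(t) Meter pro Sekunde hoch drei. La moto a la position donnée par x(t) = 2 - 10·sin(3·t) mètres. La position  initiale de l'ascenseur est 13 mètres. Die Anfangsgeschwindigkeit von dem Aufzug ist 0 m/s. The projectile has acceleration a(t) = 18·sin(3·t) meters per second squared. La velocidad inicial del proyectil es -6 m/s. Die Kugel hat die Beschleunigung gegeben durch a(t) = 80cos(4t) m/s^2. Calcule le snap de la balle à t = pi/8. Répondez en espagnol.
Debemos derivar nuestra ecuación de la aceleración a(t) = 80·cos(4·t) 2 veces. La derivada de la aceleración da la sacudida: j(t) = -320·sin(4·t). Tomando d/dt de j(t), encontramos s(t) = -1280·cos(4·t). Usando s(t) = -1280·cos(4·t) y sustituyendo t = pi/8, encontramos s = 0.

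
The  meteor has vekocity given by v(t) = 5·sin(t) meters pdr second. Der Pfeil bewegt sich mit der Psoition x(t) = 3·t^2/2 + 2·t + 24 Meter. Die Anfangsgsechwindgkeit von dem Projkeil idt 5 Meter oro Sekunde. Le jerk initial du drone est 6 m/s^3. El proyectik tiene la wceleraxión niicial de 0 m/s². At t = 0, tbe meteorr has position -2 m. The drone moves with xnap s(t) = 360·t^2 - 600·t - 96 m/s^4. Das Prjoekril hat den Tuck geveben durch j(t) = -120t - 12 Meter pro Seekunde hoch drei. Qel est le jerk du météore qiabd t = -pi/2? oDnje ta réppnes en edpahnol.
Para resolver esto, necesitamos tomar 2 derivadas de nuestra ecuación de la velocidad v(t) = 5·sin(t). Derivando la velocidad, obtenemos la aceleración: a(t) = 5·cos(t). Derivando la aceleración, obtenemos la sacudida: j(t) = -5·sin(t). De la ecuación de la sacudida j(t) = -5·sin(t), sustituimos t = -pi/2 para obtener j = 5.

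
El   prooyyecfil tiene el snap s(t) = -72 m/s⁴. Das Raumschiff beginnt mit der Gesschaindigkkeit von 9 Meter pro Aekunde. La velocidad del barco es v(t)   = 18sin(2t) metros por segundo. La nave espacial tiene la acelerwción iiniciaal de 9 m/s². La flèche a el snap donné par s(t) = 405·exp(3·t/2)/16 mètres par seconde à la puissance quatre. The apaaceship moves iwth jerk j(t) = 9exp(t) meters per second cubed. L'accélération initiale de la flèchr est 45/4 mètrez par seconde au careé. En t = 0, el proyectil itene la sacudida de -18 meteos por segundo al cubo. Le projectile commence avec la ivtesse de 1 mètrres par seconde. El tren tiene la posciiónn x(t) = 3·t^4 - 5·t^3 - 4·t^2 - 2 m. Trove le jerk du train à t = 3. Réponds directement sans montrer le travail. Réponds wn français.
La réponse est 186.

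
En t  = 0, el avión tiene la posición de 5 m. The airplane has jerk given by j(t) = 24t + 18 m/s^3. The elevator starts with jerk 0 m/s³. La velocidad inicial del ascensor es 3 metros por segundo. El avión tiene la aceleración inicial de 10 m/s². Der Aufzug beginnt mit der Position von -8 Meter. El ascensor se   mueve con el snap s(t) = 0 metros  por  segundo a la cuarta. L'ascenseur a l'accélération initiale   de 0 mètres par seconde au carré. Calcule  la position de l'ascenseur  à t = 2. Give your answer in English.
To find the answer, we compute 4 integrals of s(t) = 0. Taking ∫s(t)dt and applying j(0) = 0, we find j(t) = 0. Finding the antiderivative of j(t) and using a(0) = 0: a(t) = 0. Taking ∫a(t)dt and applying v(0) = 3, we find v(t) = 3. Finding the integral of v(t) and using x(0) = -8: x(t) = 3·t - 8. From the given position equation x(t) = 3·t - 8, we substitute t = 2 to get x = -2.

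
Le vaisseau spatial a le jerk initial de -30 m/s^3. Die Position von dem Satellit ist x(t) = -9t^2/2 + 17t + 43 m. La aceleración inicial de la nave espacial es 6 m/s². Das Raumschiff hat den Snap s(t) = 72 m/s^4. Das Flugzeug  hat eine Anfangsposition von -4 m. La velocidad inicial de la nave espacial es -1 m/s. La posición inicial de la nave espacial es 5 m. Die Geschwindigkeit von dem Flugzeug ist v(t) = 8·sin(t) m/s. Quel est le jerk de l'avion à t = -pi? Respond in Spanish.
Partiendo de la velocidad v(t) = 8·sin(t), tomamos 2 derivadas. Tomando d/dt de v(t), encontramos a(t) = 8·cos(t). Tomando d/dt de a(t), encontramos j(t) = -8·sin(t). De la ecuación de la sacudida j(t) = -8·sin(t), sustituimos t = -pi para obtener j = 0.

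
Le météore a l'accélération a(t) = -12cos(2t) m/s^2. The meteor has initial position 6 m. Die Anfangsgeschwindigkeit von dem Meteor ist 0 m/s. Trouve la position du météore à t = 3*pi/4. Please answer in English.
Starting from acceleration a(t) = -12·cos(2·t), we take 2 integrals. The antiderivative of acceleration is velocity. Using v(0) = 0, we get v(t) = -6·sin(2·t). Integrating velocity and using the initial condition x(0) = 6, we get x(t) = 3·cos(2·t) + 3. Using x(t) = 3·cos(2·t) + 3 and substituting t = 3*pi/4, we find x = 3.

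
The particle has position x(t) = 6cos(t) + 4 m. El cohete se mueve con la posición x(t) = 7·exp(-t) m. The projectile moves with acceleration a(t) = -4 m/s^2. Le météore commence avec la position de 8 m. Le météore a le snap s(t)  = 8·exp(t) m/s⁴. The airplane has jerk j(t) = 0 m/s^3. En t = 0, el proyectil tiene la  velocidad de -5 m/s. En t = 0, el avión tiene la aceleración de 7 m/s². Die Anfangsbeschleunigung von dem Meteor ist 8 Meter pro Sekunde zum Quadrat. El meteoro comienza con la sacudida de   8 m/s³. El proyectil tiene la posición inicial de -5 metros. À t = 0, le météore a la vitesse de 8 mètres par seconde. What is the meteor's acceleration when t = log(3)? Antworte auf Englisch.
We need to integrate our snap equation s(t) = 8·exp(t) 2 times. Integrating snap and using the initial condition j(0) = 8, we get j(t) = 8·exp(t). Taking ∫j(t)dt and applying a(0) = 8, we find a(t) = 8·exp(t). We have acceleration a(t) = 8·exp(t). Substituting t = log(3): a(log(3)) = 24.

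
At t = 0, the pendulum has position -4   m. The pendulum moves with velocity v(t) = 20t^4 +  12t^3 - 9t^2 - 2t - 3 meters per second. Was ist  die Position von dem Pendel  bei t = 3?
Um dies zu lösen, müssen wir 1 Stammfunktion unserer Gleichung für die Geschwindigkeit v(t) = 20·t^4 + 12·t^3 - 9·t^2 - 2·t - 3 finden. Das Integral von der Geschwindigkeit ist die Position. Mit x(0) = -4 erhalten wir x(t) = 4·t^5 + 3·t^4 - 3·t^3 - t^2 - 3·t - 4. Wir haben die Position x(t) = 4·t^5 + 3·t^4 - 3·t^3 - t^2 - 3·t - 4. Durch Einsetzen von t = 3: x(3) = 1112.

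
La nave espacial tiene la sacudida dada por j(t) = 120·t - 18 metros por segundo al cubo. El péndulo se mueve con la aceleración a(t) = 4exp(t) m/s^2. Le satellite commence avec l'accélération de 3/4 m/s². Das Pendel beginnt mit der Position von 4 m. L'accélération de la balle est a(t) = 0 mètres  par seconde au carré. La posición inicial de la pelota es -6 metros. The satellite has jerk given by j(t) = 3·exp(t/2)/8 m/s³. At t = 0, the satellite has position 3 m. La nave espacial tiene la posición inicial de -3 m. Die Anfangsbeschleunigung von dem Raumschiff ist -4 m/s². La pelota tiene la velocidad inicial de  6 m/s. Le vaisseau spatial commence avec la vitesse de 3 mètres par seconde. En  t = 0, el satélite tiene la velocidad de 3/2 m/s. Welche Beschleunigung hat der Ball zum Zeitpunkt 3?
Mit a(t) = 0 und Einsetzen von t = 3, finden wir a = 0.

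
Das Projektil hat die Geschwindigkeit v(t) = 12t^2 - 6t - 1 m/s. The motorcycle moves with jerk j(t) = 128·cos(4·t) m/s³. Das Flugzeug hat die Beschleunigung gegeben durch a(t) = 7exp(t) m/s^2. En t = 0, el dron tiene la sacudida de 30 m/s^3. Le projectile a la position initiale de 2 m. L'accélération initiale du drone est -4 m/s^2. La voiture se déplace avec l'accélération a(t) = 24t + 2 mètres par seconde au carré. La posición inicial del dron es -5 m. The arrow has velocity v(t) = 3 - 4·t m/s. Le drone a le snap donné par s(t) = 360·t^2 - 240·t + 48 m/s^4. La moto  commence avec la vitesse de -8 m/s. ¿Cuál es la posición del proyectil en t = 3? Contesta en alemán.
Wir müssen die Stammfunktion unserer Gleichung für die Geschwindigkeit v(t) = 12·t^2 - 6·t - 1 1-mal finden. Mit ∫v(t)dt und Anwendung von x(0) = 2, finden wir x(t) = 4·t^3 - 3·t^2 - t + 2. Aus der Gleichung für die Position x(t) = 4·t^3 - 3·t^2 - t + 2, setzen wir t = 3 ein und erhalten x = 80.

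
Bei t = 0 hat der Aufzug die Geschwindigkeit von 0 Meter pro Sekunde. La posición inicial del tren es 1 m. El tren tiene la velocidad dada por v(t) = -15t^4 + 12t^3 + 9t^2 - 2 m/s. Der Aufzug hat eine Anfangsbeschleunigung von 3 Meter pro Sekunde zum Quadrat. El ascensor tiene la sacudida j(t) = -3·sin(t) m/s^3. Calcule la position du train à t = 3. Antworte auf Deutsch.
Wir müssen unsere Gleichung für die Geschwindigkeit v(t) = -15·t^4 + 12·t^3 + 9·t^2 - 2 1-mal integrieren. Mit ∫v(t)dt und Anwendung von x(0) = 1, finden wir x(t) = -3·t^5 + 3·t^4 + 3·t^3 - 2·t + 1. Mit x(t) = -3·t^5 + 3·t^4 + 3·t^3 - 2·t + 1 und Einsetzen von t = 3, finden wir x = -410.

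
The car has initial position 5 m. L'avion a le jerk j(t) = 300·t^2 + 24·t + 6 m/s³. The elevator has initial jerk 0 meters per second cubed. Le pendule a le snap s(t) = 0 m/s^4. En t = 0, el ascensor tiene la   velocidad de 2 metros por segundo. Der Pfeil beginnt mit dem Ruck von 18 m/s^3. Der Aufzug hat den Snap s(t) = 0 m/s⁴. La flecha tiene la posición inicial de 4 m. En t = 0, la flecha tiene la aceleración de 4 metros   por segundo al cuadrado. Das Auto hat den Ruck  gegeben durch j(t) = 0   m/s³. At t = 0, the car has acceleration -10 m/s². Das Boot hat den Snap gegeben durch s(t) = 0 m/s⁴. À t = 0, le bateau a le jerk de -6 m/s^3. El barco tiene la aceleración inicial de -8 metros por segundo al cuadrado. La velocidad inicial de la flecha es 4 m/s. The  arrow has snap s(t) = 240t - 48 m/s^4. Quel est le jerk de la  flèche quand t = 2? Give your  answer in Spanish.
Debemos encontrar la integral de nuestra ecuación del snap s(t) = 240·t - 48 1 vez. Tomando ∫s(t)dt y aplicando j(0) = 18, encontramos j(t) = 120·t^2 - 48·t + 18. Usando j(t) = 120·t^2 - 48·t + 18 y sustituyendo t = 2, encontramos j = 402.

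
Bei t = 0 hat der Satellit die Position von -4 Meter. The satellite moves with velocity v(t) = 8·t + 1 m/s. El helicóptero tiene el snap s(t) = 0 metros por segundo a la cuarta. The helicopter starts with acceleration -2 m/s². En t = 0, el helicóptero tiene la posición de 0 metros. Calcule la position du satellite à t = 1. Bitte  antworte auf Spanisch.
Partiendo de la velocidad v(t) = 8·t + 1, tomamos 1 integral. Integrando la velocidad y usando la condición inicial x(0) = -4, obtenemos x(t) = 4·t^2 + t - 4. Usando x(t) = 4·t^2 + t - 4 y sustituyendo t = 1, encontramos x = 1.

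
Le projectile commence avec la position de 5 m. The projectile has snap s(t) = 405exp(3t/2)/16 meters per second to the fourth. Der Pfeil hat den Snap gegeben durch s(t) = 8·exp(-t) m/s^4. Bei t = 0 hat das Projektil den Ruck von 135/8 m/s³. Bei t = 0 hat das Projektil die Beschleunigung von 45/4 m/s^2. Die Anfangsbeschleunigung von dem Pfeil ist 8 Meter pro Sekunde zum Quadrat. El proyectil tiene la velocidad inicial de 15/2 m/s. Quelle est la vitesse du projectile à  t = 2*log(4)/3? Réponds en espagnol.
Debemos encontrar la integral de nuestra ecuación del snap s(t) = 405·exp(3·t/2)/16 3 veces. La antiderivada del snap es la sacudida. Usando j(0) = 135/8, obtenemos j(t) = 135·exp(3·t/2)/8. La antiderivada de la sacudida, con a(0) = 45/4, da la aceleración: a(t) = 45·exp(3·t/2)/4. Integrando la aceleración y usando la condición inicial v(0) = 15/2, obtenemos v(t) = 15·exp(3·t/2)/2. Tenemos la velocidad v(t) = 15·exp(3·t/2)/2. Sustituyendo t = 2*log(4)/3: v(2*log(4)/3) = 30.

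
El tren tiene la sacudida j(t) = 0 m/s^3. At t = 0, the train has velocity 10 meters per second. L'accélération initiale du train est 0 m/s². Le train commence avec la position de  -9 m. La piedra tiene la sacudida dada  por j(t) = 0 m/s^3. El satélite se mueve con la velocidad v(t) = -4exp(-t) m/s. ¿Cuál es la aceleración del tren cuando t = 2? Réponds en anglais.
Starting from jerk j(t) = 0, we take 1 integral. Taking ∫j(t)dt and applying a(0) = 0, we find a(t) = 0. We have acceleration a(t) = 0. Substituting t = 2: a(2) = 0.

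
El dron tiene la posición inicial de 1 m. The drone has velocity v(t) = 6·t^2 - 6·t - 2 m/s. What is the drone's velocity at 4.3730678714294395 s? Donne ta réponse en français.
De l'équation de la vitesse v(t) = 6·t^2 - 6·t - 2, nous substituons t = 4.3730678714294395 pour obtenir v = 86.5039284201938.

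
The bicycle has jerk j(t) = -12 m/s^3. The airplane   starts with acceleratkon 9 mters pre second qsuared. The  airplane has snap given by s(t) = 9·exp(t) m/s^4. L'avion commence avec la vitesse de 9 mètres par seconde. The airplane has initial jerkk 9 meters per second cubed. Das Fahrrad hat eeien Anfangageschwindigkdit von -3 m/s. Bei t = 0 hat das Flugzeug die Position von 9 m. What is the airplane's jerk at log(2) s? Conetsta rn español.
Partiendo del snap s(t) = 9·exp(t), tomamos 1 antiderivada. Tomando ∫s(t)dt y aplicando j(0) = 9, encontramos j(t) = 9·exp(t). De la ecuación de la sacudida j(t) = 9·exp(t), sustituimos t = log(2) para obtener j = 18.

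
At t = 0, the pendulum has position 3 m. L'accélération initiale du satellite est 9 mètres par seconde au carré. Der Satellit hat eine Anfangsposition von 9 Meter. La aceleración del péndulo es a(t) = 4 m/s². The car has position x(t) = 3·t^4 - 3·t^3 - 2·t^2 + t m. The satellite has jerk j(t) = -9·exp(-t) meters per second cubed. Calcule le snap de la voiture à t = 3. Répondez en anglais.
To solve this, we need to take 4 derivatives of our position equation x(t) = 3·t^4 - 3·t^3 - 2·t^2 + t. The derivative of position gives velocity: v(t) = 12·t^3 - 9·t^2 - 4·t + 1. Differentiating velocity, we get acceleration: a(t) = 36·t^2 - 18·t - 4. Taking d/dt of a(t), we find j(t) = 72·t - 18. The derivative of jerk gives snap: s(t) = 72. From the given snap equation s(t) = 72, we substitute t = 3 to get s = 72.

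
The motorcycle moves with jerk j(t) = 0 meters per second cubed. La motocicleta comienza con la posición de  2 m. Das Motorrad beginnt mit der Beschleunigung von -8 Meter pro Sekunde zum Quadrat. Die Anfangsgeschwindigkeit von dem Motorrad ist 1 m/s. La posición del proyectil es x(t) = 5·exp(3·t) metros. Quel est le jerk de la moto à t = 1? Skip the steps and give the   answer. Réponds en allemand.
Die Antwort ist 0.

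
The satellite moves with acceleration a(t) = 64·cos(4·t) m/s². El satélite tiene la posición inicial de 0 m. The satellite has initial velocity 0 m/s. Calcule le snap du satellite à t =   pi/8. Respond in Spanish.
Debemos derivar nuestra ecuación de la aceleración a(t) = 64·cos(4·t) 2 veces. Derivando la aceleración, obtenemos la sacudida: j(t) = -256·sin(4·t). Tomando d/dt de j(t), encontramos s(t) = -1024·cos(4·t). De la ecuación del snap s(t) = -1024·cos(4·t), sustituimos t = pi/8 para obtener s = 0.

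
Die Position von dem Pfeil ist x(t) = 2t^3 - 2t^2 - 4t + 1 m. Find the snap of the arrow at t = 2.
Starting from position x(t) = 2·t^3 - 2·t^2 - 4·t + 1, we take 4 derivatives. Taking d/dt of x(t), we find v(t) = 6·t^2 - 4·t - 4. The derivative of velocity gives acceleration: a(t) = 12·t - 4. Taking d/dt of a(t), we find j(t) = 12. Differentiating jerk, we get snap: s(t) = 0. We have snap s(t) = 0. Substituting t = 2: s(2) = 0.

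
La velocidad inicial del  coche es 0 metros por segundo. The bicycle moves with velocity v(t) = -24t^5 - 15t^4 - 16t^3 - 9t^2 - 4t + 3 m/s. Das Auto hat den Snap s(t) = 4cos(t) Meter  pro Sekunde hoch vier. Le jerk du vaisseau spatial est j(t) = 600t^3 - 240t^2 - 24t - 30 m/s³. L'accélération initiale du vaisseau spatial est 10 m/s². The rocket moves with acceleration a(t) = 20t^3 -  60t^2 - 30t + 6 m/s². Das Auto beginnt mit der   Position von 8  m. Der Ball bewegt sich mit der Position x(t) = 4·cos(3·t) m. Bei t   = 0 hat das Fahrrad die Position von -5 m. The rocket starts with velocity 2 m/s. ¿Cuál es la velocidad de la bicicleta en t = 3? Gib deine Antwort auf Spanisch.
Usando v(t) = -24·t^5 - 15·t^4 - 16·t^3 - 9·t^2 - 4·t + 3 y sustituyendo t = 3, encontramos v = -7569.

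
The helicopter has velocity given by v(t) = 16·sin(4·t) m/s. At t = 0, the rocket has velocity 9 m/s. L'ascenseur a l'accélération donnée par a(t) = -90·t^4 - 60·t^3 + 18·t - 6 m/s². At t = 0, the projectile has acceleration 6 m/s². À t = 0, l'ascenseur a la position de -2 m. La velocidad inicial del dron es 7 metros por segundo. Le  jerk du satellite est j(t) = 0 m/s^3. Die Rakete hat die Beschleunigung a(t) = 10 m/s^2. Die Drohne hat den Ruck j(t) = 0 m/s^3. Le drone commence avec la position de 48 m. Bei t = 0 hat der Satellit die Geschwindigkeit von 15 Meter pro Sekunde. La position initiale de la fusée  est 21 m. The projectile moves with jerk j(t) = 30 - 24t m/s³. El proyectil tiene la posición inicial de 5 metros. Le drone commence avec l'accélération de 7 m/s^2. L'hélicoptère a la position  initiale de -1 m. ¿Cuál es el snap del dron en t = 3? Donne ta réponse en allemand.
Wir müssen unsere Gleichung für den Ruck j(t) = 0 1-mal ableiten. Durch Ableiten von dem Ruck erhalten wir den Snap: s(t) = 0. Wir haben den Snap s(t) = 0. Durch Einsetzen von t = 3: s(3) = 0.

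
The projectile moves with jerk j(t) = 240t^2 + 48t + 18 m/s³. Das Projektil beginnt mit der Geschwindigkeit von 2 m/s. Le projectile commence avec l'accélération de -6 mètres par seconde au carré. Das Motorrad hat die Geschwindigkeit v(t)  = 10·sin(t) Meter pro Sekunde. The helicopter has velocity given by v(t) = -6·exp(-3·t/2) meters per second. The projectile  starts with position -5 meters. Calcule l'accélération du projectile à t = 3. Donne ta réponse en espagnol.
Debemos encontrar la antiderivada de nuestra ecuación de la sacudida j(t) = 240·t^2 + 48·t + 18 1 vez. La antiderivada de la sacudida es la aceleración. Usando a(0) = -6, obtenemos a(t) = 80·t^3 + 24·t^2 + 18·t - 6. Usando a(t) = 80·t^3 + 24·t^2 + 18·t - 6 y sustituyendo t = 3, encontramos a = 2424.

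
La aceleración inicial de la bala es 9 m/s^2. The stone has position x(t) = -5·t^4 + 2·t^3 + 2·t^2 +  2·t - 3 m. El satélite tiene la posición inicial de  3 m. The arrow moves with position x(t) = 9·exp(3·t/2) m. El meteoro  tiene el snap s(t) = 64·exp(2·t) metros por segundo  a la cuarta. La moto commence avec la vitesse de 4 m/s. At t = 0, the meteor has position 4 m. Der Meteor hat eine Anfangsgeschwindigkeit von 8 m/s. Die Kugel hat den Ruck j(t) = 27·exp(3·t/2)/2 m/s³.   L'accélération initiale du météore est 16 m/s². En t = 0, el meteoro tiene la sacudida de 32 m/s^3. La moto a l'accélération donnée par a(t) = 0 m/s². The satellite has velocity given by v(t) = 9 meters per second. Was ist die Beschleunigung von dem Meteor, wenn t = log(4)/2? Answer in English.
To solve this, we need to take 2 antiderivatives of our snap equation s(t) = 64·exp(2·t). Finding the integral of s(t) and using j(0) = 32: j(t) = 32·exp(2·t). Taking ∫j(t)dt and applying a(0) = 16, we find a(t) = 16·exp(2·t). Using a(t) = 16·exp(2·t) and substituting t = log(4)/2, we find a = 64.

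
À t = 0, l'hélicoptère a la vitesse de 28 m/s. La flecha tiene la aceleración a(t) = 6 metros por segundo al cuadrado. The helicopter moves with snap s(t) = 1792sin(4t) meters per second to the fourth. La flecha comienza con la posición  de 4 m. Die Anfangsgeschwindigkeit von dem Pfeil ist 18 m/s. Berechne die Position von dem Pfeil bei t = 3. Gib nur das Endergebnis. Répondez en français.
À t = 3, x = 85.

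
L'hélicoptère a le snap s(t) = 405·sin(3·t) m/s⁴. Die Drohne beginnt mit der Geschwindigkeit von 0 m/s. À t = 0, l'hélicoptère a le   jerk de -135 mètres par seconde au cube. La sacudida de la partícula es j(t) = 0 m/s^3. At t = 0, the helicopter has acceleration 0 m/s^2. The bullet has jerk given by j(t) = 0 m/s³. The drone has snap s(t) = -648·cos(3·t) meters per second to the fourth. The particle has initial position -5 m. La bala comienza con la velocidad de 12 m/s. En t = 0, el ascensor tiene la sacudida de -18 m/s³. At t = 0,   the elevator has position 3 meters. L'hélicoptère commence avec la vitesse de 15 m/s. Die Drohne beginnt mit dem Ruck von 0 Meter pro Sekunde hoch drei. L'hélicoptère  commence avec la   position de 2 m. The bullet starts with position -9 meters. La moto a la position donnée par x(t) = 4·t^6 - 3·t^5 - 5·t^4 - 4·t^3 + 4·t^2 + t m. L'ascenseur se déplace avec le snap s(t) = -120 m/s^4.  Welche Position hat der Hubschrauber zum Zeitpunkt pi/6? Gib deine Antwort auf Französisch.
Pour résoudre ceci, nous devons prendre 4 intégrales de notre équation du snap s(t) = 405·sin(3·t). L'intégrale du snap, avec j(0) = -135, donne le jerk: j(t) = -135·cos(3·t). La primitive du jerk est l'accélération. En utilisant a(0) = 0, nous obtenons a(t) = -45·sin(3·t). En intégrant l'accélération et en utilisant la condition initiale v(0) = 15, nous obtenons v(t) = 15·cos(3·t). En intégrant la vitesse et en utilisant la condition initiale x(0) = 2, nous obtenons x(t) = 5·sin(3·t) + 2. De l'équation de la position x(t) = 5·sin(3·t) + 2, nous substituons t = pi/6 pour obtenir x = 7.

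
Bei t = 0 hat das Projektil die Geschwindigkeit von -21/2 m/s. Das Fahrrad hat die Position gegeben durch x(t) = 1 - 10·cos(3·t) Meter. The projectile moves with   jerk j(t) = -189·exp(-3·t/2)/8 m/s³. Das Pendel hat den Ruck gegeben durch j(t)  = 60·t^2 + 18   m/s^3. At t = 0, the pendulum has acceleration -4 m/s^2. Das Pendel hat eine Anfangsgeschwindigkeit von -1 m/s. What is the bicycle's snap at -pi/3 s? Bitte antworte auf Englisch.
We must differentiate our position equation x(t) = 1 - 10·cos(3·t) 4 times. Differentiating position, we get velocity: v(t) = 30·sin(3·t). Differentiating velocity, we get acceleration: a(t) = 90·cos(3·t). Differentiating acceleration, we get jerk: j(t) = -270·sin(3·t). The derivative of jerk gives snap: s(t) = -810·cos(3·t). From the given snap equation s(t) = -810·cos(3·t), we substitute t = -pi/3 to get s = 810.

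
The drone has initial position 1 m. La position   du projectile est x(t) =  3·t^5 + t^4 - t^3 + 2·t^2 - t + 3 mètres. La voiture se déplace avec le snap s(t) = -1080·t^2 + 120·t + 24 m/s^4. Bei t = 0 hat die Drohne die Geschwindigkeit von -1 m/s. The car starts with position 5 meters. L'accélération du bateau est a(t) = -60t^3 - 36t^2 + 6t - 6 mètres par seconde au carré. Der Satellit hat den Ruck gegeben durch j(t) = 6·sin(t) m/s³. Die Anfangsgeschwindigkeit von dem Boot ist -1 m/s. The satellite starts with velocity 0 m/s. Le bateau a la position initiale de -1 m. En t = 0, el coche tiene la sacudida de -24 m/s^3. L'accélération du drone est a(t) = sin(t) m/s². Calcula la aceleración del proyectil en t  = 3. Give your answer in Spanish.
Partiendo de la posición x(t) = 3·t^5 + t^4 - t^3 + 2·t^2 - t + 3, tomamos 2 derivadas. La derivada de la posición da la velocidad: v(t) = 15·t^4 + 4·t^3 - 3·t^2 + 4·t - 1. Tomando d/dt de v(t), encontramos a(t) = 60·t^3 + 12·t^2 - 6·t + 4. De la ecuación de la aceleración a(t) = 60·t^3 + 12·t^2 - 6·t + 4, sustituimos t = 3 para obtener a = 1714.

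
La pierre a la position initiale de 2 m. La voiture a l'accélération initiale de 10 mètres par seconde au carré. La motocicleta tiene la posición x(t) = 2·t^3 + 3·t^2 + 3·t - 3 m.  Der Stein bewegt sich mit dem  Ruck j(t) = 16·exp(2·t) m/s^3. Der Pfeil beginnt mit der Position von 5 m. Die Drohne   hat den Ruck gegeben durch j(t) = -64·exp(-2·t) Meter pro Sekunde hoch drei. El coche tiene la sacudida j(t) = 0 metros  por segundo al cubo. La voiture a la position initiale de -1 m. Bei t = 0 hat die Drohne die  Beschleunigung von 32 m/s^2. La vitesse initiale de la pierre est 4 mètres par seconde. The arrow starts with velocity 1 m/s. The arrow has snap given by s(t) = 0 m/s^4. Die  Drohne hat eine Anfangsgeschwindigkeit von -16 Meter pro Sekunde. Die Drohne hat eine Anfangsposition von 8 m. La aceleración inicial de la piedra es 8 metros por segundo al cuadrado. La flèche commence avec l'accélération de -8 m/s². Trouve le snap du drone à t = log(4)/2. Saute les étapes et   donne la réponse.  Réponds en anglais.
The answer is 32.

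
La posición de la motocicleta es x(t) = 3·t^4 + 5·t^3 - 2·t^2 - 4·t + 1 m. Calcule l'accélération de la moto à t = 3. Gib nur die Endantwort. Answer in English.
a(3) = 410.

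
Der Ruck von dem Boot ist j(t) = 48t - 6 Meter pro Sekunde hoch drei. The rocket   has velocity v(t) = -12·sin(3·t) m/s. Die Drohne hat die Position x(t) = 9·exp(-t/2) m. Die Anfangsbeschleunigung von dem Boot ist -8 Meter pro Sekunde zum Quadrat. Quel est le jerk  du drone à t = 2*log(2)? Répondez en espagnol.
Para resolver esto, necesitamos tomar 3 derivadas de nuestra ecuación de la posición x(t) = 9·exp(-t/2). Tomando d/dt de x(t), encontramos v(t) = -9·exp(-t/2)/2. Tomando d/dt de v(t), encontramos a(t) = 9·exp(-t/2)/4. La derivada de la aceleración da la sacudida: j(t) = -9·exp(-t/2)/8. Usando j(t) = -9·exp(-t/2)/8 y sustituyendo t = 2*log(2), encontramos j = -9/16.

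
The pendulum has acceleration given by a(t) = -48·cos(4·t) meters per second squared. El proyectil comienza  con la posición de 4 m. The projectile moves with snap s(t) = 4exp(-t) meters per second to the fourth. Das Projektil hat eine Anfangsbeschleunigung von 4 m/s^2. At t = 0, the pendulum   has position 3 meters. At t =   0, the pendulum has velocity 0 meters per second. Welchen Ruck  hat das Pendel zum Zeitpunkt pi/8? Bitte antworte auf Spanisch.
Partiendo de la aceleración a(t) = -48·cos(4·t), tomamos 1 derivada. Tomando d/dt de a(t), encontramos j(t) = 192·sin(4·t). Tenemos la sacudida j(t) = 192·sin(4·t). Sustituyendo t = pi/8: j(pi/8) = 192.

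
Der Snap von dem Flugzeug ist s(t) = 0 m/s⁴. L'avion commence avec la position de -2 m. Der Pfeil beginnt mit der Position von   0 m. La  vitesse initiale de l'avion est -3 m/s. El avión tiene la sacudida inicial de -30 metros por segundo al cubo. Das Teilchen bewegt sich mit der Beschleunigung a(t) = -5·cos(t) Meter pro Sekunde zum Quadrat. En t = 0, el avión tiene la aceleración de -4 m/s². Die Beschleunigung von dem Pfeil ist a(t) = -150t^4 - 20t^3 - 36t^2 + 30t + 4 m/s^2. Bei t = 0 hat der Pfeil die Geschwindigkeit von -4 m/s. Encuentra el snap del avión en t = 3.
De la ecuación del snap s(t) = 0, sustituimos t = 3 para obtener s = 0.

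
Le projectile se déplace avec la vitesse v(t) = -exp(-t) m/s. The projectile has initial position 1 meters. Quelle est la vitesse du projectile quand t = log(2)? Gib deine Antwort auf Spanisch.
Tenemos la velocidad v(t) = -exp(-t). Sustituyendo t = log(2): v(log(2)) = -1/2.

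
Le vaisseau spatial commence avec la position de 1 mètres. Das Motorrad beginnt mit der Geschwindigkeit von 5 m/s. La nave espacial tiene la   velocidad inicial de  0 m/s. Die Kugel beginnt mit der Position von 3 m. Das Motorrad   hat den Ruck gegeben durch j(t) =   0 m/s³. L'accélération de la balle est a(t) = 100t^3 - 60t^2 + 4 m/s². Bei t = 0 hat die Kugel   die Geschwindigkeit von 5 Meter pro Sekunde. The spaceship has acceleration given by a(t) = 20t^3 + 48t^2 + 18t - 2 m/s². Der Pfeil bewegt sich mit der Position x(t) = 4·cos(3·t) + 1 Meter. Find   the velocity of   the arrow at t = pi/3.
We must differentiate our position equation x(t) = 4·cos(3·t) + 1 1 time. Taking d/dt of x(t), we find v(t) = -12·sin(3·t). We have velocity v(t) = -12·sin(3·t). Substituting t = pi/3: v(pi/3) = 0.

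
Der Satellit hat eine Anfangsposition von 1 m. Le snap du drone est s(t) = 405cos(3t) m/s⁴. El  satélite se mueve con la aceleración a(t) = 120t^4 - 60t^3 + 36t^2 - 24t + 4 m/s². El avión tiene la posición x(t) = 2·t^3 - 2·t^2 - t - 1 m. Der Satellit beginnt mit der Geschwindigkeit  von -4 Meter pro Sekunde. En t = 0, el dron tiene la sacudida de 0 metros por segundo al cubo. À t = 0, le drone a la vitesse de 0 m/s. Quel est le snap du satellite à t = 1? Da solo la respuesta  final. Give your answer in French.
La réponse est 1152.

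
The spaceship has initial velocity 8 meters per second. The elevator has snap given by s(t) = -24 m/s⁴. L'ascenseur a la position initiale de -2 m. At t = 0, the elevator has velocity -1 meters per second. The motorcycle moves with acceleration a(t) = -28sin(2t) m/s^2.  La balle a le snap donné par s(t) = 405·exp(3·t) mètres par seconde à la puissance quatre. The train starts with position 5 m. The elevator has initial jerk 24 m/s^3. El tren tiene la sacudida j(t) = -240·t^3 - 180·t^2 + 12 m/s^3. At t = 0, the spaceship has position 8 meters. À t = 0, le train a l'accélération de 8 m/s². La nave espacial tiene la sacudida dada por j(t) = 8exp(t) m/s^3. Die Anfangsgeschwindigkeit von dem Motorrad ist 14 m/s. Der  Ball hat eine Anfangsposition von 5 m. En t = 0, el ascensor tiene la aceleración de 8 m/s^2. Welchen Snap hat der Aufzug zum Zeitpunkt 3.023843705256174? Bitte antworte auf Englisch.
Using s(t) = -24 and substituting t = 3.023843705256174, we find s = -24.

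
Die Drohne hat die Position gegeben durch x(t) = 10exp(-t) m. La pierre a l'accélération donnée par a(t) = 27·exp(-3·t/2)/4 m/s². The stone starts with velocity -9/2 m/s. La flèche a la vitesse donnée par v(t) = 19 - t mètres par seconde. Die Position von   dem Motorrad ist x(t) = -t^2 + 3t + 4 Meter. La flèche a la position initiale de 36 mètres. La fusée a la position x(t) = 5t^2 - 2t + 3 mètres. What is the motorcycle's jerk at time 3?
To solve this, we need to take 3 derivatives of our position equation x(t) = -t^2 + 3·t + 4. The derivative of position gives velocity: v(t) = 3 - 2·t. Taking d/dt of v(t), we find a(t) = -2. Differentiating acceleration, we get jerk: j(t) = 0. From the given jerk equation j(t) = 0, we substitute t = 3 to get j = 0.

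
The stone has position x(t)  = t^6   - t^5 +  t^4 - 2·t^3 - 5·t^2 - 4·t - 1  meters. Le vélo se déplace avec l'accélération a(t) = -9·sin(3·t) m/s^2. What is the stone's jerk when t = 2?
To solve this, we need to take 3 derivatives of our position equation x(t) = t^6 - t^5 + t^4 - 2·t^3 - 5·t^2 - 4·t - 1. Differentiating position, we get velocity: v(t) = 6·t^5 - 5·t^4 + 4·t^3 - 6·t^2 - 10·t - 4. Taking d/dt of v(t), we find a(t) = 30·t^4 - 20·t^3 + 12·t^2 - 12·t - 10. Differentiating acceleration, we get jerk: j(t) = 120·t^3 - 60·t^2 + 24·t - 12. From the given jerk equation j(t) = 120·t^3 - 60·t^2 + 24·t - 12, we substitute t = 2 to get j = 756.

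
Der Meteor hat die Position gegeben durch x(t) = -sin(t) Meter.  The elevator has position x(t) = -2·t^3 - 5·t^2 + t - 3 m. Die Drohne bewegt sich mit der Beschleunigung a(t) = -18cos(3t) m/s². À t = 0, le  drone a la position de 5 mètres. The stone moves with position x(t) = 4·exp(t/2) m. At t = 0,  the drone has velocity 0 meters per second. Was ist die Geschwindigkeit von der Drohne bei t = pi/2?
Um dies zu lösen, müssen wir 1 Stammfunktion unserer Gleichung für die Beschleunigung a(t) = -18·cos(3·t) finden. Mit ∫a(t)dt und Anwendung von v(0) = 0, finden wir v(t) = -6·sin(3·t). Aus der Gleichung für die Geschwindigkeit v(t) = -6·sin(3·t), setzen wir t = pi/2 ein und erhalten v = 6.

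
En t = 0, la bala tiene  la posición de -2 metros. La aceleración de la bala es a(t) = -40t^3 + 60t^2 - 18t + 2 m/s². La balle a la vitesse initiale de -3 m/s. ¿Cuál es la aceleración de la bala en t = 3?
Usando a(t) = -40·t^3 + 60·t^2 - 18·t + 2 y sustituyendo t = 3, encontramos a = -592.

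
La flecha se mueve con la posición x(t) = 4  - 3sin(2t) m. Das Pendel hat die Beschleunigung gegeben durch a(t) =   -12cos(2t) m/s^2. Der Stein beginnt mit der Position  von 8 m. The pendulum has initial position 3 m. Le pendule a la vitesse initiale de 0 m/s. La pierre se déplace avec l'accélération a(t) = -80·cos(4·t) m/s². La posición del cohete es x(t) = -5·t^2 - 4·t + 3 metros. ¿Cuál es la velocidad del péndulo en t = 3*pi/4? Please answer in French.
Nous devons intégrer notre équation de l'accélération a(t) = -12·cos(2·t) 1 fois. L'intégrale de l'accélération est la vitesse. En utilisant v(0) = 0, nous obtenons v(t) = -6·sin(2·t). De l'équation de la vitesse v(t) = -6·sin(2·t), nous substituons t = 3*pi/4 pour obtenir v = 6.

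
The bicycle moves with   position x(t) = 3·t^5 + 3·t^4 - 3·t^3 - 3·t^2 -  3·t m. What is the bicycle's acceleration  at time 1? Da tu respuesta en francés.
En partant de la position x(t) = 3·t^5 + 3·t^4 - 3·t^3 - 3·t^2 - 3·t, nous prenons 2 dérivées. En dérivant la position, nous obtenons la vitesse: v(t) = 15·t^4 + 12·t^3 - 9·t^2 - 6·t - 3. La dérivée de la vitesse donne l'accélération: a(t) = 60·t^3 + 36·t^2 - 18·t - 6. En utilisant a(t) = 60·t^3 + 36·t^2 - 18·t - 6 et en substituant t = 1, nous trouvons a = 72.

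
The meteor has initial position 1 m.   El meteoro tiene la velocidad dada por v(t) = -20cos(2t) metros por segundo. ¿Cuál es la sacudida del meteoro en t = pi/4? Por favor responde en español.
Debemos derivar nuestra ecuación de la velocidad v(t) = -20·cos(2·t) 2 veces. Derivando la velocidad, obtenemos la aceleración: a(t) = 40·sin(2·t). Derivando la aceleración, obtenemos la sacudida: j(t) = 80·cos(2·t). Usando j(t) = 80·cos(2·t) y sustituyendo t = pi/4, encontramos j = 0.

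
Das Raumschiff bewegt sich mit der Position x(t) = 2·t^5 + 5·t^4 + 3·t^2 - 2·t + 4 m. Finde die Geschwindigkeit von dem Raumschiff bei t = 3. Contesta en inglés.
We must differentiate our position equation x(t) = 2·t^5 + 5·t^4 + 3·t^2 - 2·t + 4 1 time. The derivative of position gives velocity: v(t) = 10·t^4 + 20·t^3 + 6·t - 2. Using v(t) = 10·t^4 + 20·t^3 + 6·t - 2 and substituting t = 3, we find v = 1366.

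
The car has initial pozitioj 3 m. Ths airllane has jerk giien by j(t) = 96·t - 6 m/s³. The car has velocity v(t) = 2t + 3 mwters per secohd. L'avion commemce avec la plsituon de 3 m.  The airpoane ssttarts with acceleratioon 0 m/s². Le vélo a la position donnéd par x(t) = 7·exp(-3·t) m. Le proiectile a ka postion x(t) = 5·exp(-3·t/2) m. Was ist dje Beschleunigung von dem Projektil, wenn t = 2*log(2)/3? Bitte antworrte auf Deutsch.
Um dies zu lösen, müssen wir 2 Ableitungen unserer Gleichung für die Position x(t) = 5·exp(-3·t/2) nehmen. Durch Ableiten von der Position erhalten wir die Geschwindigkeit: v(t) = -15·exp(-3·t/2)/2. Mit d/dt von v(t) finden wir a(t) = 45·exp(-3·t/2)/4. Aus der Gleichung für die Beschleunigung a(t) = 45·exp(-3·t/2)/4, setzen wir t = 2*log(2)/3 ein und erhalten a = 45/8.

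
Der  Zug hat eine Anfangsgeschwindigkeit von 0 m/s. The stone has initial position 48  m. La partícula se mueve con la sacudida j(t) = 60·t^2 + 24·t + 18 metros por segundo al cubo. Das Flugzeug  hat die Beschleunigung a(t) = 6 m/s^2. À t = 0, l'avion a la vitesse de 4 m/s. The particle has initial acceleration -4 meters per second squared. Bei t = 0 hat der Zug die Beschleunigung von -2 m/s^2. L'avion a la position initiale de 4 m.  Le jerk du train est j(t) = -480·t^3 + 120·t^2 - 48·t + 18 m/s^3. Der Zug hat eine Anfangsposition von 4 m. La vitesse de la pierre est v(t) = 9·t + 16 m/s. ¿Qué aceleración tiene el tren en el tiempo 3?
Partiendo de la sacudida j(t) = -480·t^3 + 120·t^2 - 48·t + 18, tomamos 1 antiderivada. La antiderivada de la sacudida es la aceleración. Usando a(0) = -2, obtenemos a(t) = -120·t^4 + 40·t^3 - 24·t^2 + 18·t - 2. Tenemos la aceleración a(t) = -120·t^4 + 40·t^3 - 24·t^2 + 18·t - 2. Sustituyendo t = 3: a(3) = -8804.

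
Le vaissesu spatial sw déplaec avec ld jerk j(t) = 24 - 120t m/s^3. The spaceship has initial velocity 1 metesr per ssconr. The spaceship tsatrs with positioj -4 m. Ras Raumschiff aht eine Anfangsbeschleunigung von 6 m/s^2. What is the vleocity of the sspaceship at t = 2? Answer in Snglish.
To find the answer, we compute 2 integrals of j(t) = 24 - 120·t. Taking ∫j(t)dt and applying a(0) = 6, we find a(t) = -60·t^2 + 24·t + 6. Taking ∫a(t)dt and applying v(0) = 1, we find v(t) = -20·t^3 + 12·t^2 + 6·t + 1. Using v(t) = -20·t^3 + 12·t^2 + 6·t + 1 and substituting t = 2, we find v = -99.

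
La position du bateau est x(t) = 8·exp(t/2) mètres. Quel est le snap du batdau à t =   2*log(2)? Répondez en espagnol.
Debemos derivar nuestra ecuación de la posición x(t) = 8·exp(t/2) 4 veces. La derivada de la posición da la velocidad: v(t) = 4·exp(t/2). Tomando d/dt de v(t), encontramos a(t) = 2·exp(t/2). Tomando d/dt de a(t), encontramos j(t) = exp(t/2). Tomando d/dt de j(t), encontramos s(t) = exp(t/2)/2. Tenemos el snap s(t) = exp(t/2)/2. Sustituyendo t = 2*log(2): s(2*log(2)) = 1.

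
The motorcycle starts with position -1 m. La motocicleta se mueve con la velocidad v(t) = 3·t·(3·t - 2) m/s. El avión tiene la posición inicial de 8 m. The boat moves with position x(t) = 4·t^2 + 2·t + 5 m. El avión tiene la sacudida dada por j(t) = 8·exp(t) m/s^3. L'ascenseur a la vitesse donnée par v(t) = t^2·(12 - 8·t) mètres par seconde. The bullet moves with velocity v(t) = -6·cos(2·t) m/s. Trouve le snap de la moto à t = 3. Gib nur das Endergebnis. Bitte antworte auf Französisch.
Le snap à t = 3 est s = 0.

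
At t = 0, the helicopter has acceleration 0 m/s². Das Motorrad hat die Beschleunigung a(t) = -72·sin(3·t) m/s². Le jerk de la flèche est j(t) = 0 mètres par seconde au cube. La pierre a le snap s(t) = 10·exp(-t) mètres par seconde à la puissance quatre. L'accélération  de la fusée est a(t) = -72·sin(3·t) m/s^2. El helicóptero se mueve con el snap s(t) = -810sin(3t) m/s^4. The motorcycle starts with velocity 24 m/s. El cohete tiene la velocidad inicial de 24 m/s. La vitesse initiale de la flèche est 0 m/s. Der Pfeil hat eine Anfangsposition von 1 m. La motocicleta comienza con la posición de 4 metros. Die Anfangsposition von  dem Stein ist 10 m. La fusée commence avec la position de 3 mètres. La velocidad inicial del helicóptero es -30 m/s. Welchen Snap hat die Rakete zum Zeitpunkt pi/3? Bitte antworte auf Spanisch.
Para resolver esto, necesitamos tomar 2 derivadas de nuestra ecuación de la aceleración a(t) = -72·sin(3·t). Derivando la aceleración, obtenemos la sacudida: j(t) = -216·cos(3·t). Derivando la sacudida, obtenemos el snap: s(t) = 648·sin(3·t). Tenemos el snap s(t) = 648·sin(3·t). Sustituyendo t = pi/3: s(pi/3) = 0.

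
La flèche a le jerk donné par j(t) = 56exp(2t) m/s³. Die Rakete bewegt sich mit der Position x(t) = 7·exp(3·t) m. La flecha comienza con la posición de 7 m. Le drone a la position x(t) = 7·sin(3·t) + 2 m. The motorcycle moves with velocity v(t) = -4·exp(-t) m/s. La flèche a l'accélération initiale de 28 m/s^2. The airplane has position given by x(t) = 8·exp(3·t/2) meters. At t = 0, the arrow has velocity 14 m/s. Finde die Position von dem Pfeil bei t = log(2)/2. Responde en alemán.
Ausgehend von dem Ruck j(t) = 56·exp(2·t), nehmen wir 3 Stammfunktionen. Das Integral von dem Ruck, mit a(0) = 28, ergibt die Beschleunigung: a(t) = 28·exp(2·t). Die Stammfunktion von der Beschleunigung ist die Geschwindigkeit. Mit v(0) = 14 erhalten wir v(t) = 14·exp(2·t). Mit ∫v(t)dt und Anwendung von x(0) = 7, finden wir x(t) = 7·exp(2·t). Aus der Gleichung für die Position x(t) = 7·exp(2·t), setzen wir t = log(2)/2 ein und erhalten x = 14.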